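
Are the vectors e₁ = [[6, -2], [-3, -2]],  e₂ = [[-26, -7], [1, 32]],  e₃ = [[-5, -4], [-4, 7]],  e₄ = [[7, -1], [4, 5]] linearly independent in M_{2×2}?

linearly dependent

Take coordinates with respect to the standard basis {E₁₁, E₁₂, E₂₁, E₂₂}.
Form the 4×4 matrix with these as columns; its determinant is 0.
A zero determinant means the columns are linearly dependent.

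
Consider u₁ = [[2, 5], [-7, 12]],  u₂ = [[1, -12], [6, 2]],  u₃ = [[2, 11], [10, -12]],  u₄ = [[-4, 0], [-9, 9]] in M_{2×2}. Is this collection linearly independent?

Write each element as a coordinate vector in ℝ⁴ using {E₁₁, E₁₂, E₂₁, E₂₂}.
Form the 4×4 matrix with these as columns; its determinant is -6119.
A nonzero determinant means the columns are linearly independent.

linearly independent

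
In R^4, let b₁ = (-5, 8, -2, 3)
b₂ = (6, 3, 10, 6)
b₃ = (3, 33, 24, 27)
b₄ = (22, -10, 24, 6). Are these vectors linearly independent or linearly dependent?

Form the 4×4 matrix with these as columns; its determinant is 0.
A zero determinant means the columns are linearly dependent.

linearly dependent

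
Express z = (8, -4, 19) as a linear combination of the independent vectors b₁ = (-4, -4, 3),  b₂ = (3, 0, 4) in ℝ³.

z = b₁ + 4b₂

Solve the system with b₁, b₂ as columns and z as the right-hand side.
The system has the unique solution (c₁, c₂) = (1, 4).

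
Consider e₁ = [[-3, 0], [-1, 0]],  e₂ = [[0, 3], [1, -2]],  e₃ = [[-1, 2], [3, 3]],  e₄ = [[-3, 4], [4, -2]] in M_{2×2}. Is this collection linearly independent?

linearly independent

Take coordinates with respect to the standard basis {E₁₁, E₁₂, E₂₁, E₂₂}.
The matrix [e₁|e₂|e₃|e₄] has determinant 127.
A nonzero determinant means the columns are linearly independent.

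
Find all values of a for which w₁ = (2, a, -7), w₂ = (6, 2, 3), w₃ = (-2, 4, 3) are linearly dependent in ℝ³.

a = -26/3

Dependence holds iff the 3×3 matrix [w₁ w₂ w₃] is singular.
Cofactor expansion gives det = -24*a - 208.
This vanishes exactly when a = -26/3.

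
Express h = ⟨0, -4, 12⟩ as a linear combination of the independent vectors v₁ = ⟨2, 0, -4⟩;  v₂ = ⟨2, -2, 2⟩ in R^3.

h = -2v₁ + 2v₂

Write h = α₁v₁ + α₂v₂ and equate components.
The system has the unique solution (α₁, α₂) = (-2, 2).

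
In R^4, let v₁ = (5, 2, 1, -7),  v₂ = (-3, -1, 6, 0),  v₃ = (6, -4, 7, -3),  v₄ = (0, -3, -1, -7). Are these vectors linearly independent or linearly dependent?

linearly independent

Form the 4×4 matrix with these as columns; its determinant is -2548.
A nonzero determinant means the columns are linearly independent.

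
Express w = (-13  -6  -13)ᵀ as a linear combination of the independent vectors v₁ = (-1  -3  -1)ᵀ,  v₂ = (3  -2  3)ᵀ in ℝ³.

Set up the augmented matrix [v₁ | v₂ | w] and row-reduce.
The system has the unique solution (α₁, α₂) = (4, -3).

w = 4v₁ - 3v₂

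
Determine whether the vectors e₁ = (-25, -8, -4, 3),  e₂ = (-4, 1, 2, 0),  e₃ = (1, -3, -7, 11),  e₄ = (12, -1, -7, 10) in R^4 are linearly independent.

Row-reduce the matrix whose columns are e₁, e₂, e₃, e₄.
The reduction yields 3 nonzero rows, so the rank is 3.
Since rank 3 < 4, the set is linearly dependent.
Indeed e₁ + 2e₂ - 3e₃ + 3e₄ = 0.

linearly dependent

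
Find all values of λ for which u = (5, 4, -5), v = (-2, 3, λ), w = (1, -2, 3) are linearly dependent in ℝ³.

λ = -32/7

Place the vectors as rows of a 3×3 matrix; dependence ⇔ determinant zero.
Cofactor expansion gives det = 14*λ + 64.
This vanishes exactly when λ = -32/7.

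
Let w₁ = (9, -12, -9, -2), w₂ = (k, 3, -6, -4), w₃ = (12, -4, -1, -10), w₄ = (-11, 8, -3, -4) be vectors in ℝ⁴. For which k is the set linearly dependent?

k = -57/8

The vectors are dependent exactly when the determinant of the matrix with rows w₁, w₂, w₃, w₄ vanishes.
Cofactor expansion gives det = -1136*k - 8094.
This vanishes exactly when k = -57/8.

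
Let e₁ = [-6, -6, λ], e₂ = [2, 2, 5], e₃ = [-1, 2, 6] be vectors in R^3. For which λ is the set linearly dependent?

λ = -15

The vectors are dependent exactly when the determinant of the matrix with rows e₁, e₂, e₃ vanishes.
Cofactor expansion gives det = 6*λ + 90.
Setting this to zero gives λ = -15.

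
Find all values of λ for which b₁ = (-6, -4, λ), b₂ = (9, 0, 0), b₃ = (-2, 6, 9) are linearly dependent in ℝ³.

λ = -6

The set is linearly dependent precisely when det[b₁; b₂; b₃] = 0.
Cofactor expansion gives det = 54*λ + 324.
Solving 54*λ + 324 = 0 yields λ = -6.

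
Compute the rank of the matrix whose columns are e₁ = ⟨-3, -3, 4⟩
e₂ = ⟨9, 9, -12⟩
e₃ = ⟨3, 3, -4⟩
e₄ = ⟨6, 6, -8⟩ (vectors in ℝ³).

1

Put the 3×4 matrix [e₁|e₂|e₃|e₄] into echelon form.
Reduction leaves 1 leading entry, giving rank 1.
(With 4 elements in a 3-dimensional space the rank is at most 3.)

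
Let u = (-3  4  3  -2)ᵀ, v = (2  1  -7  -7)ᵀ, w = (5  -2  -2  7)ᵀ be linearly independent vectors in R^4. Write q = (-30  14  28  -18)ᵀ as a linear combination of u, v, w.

Set up the augmented matrix [u | v | w | q] and row-reduce.
Back-substitution yields (α₁, α₂, α₃) = (2, -2, -4).

q = 2u - 2v - 4w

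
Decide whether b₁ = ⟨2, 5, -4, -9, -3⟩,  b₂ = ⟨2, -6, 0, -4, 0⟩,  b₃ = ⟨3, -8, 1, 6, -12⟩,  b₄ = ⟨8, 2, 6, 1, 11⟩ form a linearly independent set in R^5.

Row-reduce the matrix whose columns are b₁, b₂, b₃, b₄.
The reduction yields 4 nonzero rows, so the rank is 4.
Since rank = 4 (the number of vectors), the set is linearly independent.

linearly independent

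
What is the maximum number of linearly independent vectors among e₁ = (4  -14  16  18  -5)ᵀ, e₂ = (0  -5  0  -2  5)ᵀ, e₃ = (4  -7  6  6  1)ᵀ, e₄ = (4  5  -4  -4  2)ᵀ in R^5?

Row-reduce the 4×5 matrix with these as rows.
There are 3 pivot columns, so rank = 3.

3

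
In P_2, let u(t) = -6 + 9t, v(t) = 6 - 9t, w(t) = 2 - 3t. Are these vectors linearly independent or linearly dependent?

linearly dependent

Write each element as a coordinate vector in ℝ³ using {1, t, t^2}.
One vector is a scalar multiple of another, so the set is dependent.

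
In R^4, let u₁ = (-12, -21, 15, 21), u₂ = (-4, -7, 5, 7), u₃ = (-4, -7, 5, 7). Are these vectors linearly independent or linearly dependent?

Row-reduce the matrix whose columns are u₁, u₂, u₃.
The reduction yields 1 nonzero row, so the rank is 1.
Since rank 1 < 3, the set is linearly dependent.

linearly dependent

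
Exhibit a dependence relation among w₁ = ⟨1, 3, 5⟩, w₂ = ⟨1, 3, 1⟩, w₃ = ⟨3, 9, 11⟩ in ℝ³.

Set up α₁w₁ + … + α₃w₃ = 0 and solve the homogeneous system.
The free variable yields coefficients (2, 1, -1) (any nonzero multiple also works).

2w₁ + w₂ - w₃ = 0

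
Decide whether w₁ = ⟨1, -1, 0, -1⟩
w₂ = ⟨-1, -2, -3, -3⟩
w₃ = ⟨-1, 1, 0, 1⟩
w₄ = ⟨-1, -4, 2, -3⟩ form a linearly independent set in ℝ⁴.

linearly dependent

Form the 4×4 matrix with these as columns; its determinant is 0.
A zero determinant means the columns are linearly dependent.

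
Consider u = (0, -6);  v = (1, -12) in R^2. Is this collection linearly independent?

linearly independent

Place the vectors as rows of a 2×2 matrix and reduce to echelon form.
The reduction yields 2 nonzero rows, so the rank is 2.
Since rank = 2 (the number of vectors), the set is linearly independent.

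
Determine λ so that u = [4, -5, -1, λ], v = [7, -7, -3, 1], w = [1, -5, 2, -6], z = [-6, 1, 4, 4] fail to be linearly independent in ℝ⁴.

λ = -9/5

Place the vectors as rows of a 4×4 matrix; dependence ⇔ determinant zero.
Expanding, det = -45*λ - 81.
This vanishes exactly when λ = -9/5.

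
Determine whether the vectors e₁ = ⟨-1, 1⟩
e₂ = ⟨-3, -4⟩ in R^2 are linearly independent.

Row-reduce the matrix whose columns are e₁, e₂.
The reduction yields 2 nonzero rows, so the rank is 2.
Since rank = 2 (the number of vectors), the set is linearly independent.

linearly independent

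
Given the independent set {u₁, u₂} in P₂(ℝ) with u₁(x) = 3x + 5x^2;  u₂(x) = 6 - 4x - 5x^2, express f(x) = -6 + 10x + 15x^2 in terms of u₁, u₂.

f = 2u₁ - u₂

Identify each element with its coordinate vector in ℝ³ via {1, x, x^2}.
Since u₁, u₂ are independent, the coefficients expressing f are uniquely determined by a linear system.
The system has the unique solution (c₁, c₂) = (2, -1).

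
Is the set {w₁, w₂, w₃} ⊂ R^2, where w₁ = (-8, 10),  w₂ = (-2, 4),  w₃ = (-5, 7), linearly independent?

There are 3 vectors in a 2-dimensional space, so they cannot be linearly independent.

linearly dependent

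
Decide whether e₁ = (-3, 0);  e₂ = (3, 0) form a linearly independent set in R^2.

linearly dependent

Row-reduce the matrix whose columns are e₁, e₂.
The reduction yields 1 nonzero row, so the rank is 1.
Since rank 1 < 2, the set is linearly dependent.
Indeed e₁ + e₂ = 0.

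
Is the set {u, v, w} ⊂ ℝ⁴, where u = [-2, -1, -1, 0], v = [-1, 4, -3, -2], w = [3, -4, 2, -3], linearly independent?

Row-reduce the matrix whose columns are u, v, w.
The reduction yields 3 nonzero rows, so the rank is 3.
Since rank = 3 (the number of vectors), the set is linearly independent.

linearly independent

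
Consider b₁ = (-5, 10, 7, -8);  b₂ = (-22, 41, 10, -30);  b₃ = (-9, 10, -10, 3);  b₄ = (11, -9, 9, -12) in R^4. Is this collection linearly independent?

linearly dependent

Form the 4×4 matrix with these as columns; its determinant is 0.
A zero determinant means the columns are linearly dependent.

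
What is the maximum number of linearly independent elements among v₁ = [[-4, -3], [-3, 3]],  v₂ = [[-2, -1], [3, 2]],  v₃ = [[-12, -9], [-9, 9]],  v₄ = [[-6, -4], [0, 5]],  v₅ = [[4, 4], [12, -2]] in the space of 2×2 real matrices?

2

Represent each element by its coordinate vector in ℝ⁴.
Put the 4×5 matrix [v₁|v₂|v₃|v₄|v₅] into echelon form.
Reduction leaves 2 leading entries, giving rank 2.
(With 5 elements in a 4-dimensional space the rank is at most 4.)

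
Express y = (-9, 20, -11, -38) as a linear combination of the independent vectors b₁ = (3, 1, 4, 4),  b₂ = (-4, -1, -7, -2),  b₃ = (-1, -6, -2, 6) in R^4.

y = -3b₁ + b₂ - 4b₃

Solve the system with b₁, b₂, b₃ as columns and y as the right-hand side.
Back-substitution yields (α₁, α₂, α₃) = (-3, 1, -4).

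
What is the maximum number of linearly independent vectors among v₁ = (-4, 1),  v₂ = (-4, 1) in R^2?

1

Row-reduce the 2×2 matrix with these as rows.
The echelon form has 1 nonzero row, so the rank is 1.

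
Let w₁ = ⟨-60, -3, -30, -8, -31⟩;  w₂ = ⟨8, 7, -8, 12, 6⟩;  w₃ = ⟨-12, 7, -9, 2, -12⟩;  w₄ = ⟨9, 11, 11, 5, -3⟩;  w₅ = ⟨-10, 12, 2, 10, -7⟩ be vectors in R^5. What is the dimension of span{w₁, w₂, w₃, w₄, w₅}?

Put the 5×5 matrix [w₁|w₂|w₃|w₄|w₅] into echelon form.
Exactly 4 pivots survive; hence the rank is 4.

4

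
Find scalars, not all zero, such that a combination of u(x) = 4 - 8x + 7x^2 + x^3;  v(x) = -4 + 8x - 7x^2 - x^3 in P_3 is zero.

u + v = 0

Take coordinates with respect to {1, x, …, x^3}.
Set up α₁u + α₂v = 0 and solve the homogeneous system.
One solution (up to scaling) is (1, 1).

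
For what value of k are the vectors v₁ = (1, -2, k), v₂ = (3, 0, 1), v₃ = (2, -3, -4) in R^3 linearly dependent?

The set is linearly dependent precisely when det[v₁; v₂; v₃] = 0.
Cofactor expansion gives det = -9*k - 25.
Setting this to zero gives k = -25/9.

k = -25/9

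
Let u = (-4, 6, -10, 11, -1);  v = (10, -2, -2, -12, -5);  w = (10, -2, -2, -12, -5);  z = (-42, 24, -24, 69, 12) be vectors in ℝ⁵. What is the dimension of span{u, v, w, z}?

Put the 5×4 matrix [u|v|w|z] into echelon form.
There are 2 pivot columns, so rank = 2.

2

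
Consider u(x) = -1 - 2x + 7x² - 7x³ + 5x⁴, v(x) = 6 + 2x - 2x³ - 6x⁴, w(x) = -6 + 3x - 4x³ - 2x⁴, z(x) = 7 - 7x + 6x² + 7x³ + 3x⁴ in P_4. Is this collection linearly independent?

Take coordinates with respect to the standard basis {1, x, …, x⁴}.
Row-reduce the matrix whose columns are u, v, w, z.
The reduction yields 4 nonzero rows, so the rank is 4.
Since rank = 4 (the number of vectors), the set is linearly independent.

linearly independent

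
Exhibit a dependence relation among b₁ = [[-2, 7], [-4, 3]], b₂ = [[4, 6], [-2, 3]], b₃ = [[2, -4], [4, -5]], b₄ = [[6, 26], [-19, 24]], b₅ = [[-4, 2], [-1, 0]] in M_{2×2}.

2b₁ + b₂ - 3b₃ - b₄ - 3b₅ = 0

Write each element as a vector in ℝ⁴ using {E₁₁, E₁₂, E₂₁, E₂₂}.
Solve the homogeneous system with b₁, b₂, b₃, b₄, b₅ as columns by row-reducing the coefficient matrix.
The free variable yields coefficients (2, 1, -3, -1, -3) (any nonzero multiple also works).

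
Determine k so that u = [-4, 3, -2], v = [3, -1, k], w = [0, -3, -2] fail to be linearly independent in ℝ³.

k = 7/3

Place the vectors as rows of a 3×3 matrix; dependence ⇔ determinant zero.
Expanding, det = 28 - 12*k.
Setting this to zero gives k = 7/3.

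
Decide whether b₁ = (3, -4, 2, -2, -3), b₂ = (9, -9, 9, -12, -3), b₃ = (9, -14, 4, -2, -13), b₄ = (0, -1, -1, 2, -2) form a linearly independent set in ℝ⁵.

linearly dependent

Place the vectors as rows of a 4×5 matrix and reduce to echelon form.
The reduction yields 2 nonzero rows, so the rank is 2.
Since rank 2 < 4, the set is linearly dependent.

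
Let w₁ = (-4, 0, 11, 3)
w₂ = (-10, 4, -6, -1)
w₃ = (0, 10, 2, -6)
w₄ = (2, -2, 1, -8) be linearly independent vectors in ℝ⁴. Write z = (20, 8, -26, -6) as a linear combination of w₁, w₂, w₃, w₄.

z = -3w₁ - w₂ + w₃ - w₄

Write z = a₁w₁ + … + a₄w₄ and equate components.
Back-substitution yields (a₁, …, a₄) = (-3, -1, 1, -1).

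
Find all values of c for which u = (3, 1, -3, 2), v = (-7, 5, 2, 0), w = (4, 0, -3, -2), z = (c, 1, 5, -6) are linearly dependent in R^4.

The vectors are dependent exactly when the determinant of the matrix with rows u, v, w, z vanishes.
Expanding, det = 64*c + 464.
Setting this to zero gives c = -29/4.

c = -29/4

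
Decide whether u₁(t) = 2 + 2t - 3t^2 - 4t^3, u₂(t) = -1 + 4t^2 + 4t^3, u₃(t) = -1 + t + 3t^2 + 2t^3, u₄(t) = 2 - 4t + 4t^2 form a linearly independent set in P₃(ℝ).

Take coordinates with respect to the standard basis {1, t, …, t^3}.
Row-reduce the matrix whose columns are u₁, u₂, u₃, u₄.
The reduction yields 4 nonzero rows, so the rank is 4.
Since rank = 4 (the number of vectors), the set is linearly independent.

linearly independent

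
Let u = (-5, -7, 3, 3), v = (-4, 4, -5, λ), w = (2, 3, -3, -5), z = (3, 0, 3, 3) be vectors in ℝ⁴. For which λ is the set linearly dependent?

The set is linearly dependent precisely when det[u; v; w; z] = 0.
Expanding, det = 33*λ + 15.
Setting this to zero gives λ = -5/11.

λ = -5/11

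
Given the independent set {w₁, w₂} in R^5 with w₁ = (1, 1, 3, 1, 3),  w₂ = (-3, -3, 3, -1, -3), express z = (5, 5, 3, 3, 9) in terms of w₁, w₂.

z = 2w₁ - w₂

Since w₁, w₂ are independent, the coefficients expressing z are uniquely determined by a linear system.
Back-substitution yields (α₁, α₂) = (2, -1).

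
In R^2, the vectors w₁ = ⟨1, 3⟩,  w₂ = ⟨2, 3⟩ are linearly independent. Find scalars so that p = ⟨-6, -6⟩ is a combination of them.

p = 2w₁ - 4w₂

Solve the system with w₁, w₂ as columns and p as the right-hand side.
Row-reducing the augmented matrix gives the unique coefficients (c₁, c₂) = (2, -4).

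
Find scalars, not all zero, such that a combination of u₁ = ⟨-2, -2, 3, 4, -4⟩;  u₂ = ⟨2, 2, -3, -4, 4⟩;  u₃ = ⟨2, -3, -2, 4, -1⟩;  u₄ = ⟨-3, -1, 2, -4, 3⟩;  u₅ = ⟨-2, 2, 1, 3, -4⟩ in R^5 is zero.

u₁ + u₂ = 0

Solve the homogeneous system with u₁, u₂, u₃, u₄, u₅ as columns by row-reducing the coefficient matrix.
The free variable yields coefficients (1, 1, 0, 0, 0) (any nonzero multiple also works).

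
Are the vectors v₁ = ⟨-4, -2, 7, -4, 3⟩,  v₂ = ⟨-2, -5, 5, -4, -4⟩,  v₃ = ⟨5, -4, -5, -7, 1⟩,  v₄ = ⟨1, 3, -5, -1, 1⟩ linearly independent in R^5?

Row-reduce the matrix whose columns are v₁, v₂, v₃, v₄.
The reduction yields 4 nonzero rows, so the rank is 4.
Since rank = 4 (the number of vectors), the set is linearly independent.

linearly independent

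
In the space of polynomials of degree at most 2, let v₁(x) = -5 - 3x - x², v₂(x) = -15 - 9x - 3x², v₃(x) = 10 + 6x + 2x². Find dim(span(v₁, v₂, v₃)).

1

Pass to coordinate vectors with respect to the basis {1, x, x²}.
Apply Gaussian elimination to the matrix whose rows are v₁, v₂, v₃.
The echelon form has 1 nonzero row, so the rank is 1.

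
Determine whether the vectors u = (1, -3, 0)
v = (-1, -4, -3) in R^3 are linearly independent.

linearly independent

Place the vectors as rows of a 2×3 matrix and reduce to echelon form.
The reduction yields 2 nonzero rows, so the rank is 2.
Since rank = 2 (the number of vectors), the set is linearly independent.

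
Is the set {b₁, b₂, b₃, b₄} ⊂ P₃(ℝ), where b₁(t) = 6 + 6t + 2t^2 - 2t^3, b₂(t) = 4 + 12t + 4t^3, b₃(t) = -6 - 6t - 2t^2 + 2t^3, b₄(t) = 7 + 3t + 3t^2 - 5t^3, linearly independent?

Write each element as a coordinate vector in ℝ⁴ using {1, t, …, t^3}.
Place the vectors as rows of a 4×4 matrix and reduce to echelon form.
The reduction yields 2 nonzero rows, so the rank is 2.
Since rank 2 < 4, the set is linearly dependent.

linearly dependent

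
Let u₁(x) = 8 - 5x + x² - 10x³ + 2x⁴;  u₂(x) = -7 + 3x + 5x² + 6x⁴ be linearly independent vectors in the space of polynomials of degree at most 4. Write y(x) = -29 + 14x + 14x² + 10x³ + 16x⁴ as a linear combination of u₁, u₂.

y = -u₁ + 3u₂

Work in coordinates with respect to the standard basis {1, x, …, x⁴}.
Set up the augmented matrix [u₁ | u₂ | y] and row-reduce.
The system has the unique solution (a₁, a₂) = (-1, 3).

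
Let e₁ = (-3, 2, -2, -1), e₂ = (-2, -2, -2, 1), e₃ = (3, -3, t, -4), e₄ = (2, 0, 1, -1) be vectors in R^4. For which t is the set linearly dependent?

The vectors are dependent exactly when the determinant of the matrix with rows e₁, e₂, e₃, e₄ vanishes.
Expanding, det = -10*t - 15.
Setting this to zero gives t = -3/2.

t = -3/2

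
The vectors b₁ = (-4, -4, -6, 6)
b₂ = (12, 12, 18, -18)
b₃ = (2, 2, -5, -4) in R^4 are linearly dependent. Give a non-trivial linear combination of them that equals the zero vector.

Solve the homogeneous system with b₁, b₂, b₃ as columns by row-reducing the coefficient matrix.
A generator of the null space is (3, 1, 0).

3b₁ + b₂ = 0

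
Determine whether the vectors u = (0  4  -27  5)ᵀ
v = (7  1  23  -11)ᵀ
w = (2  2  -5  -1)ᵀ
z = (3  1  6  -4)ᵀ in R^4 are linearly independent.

Form the 4×4 matrix with these as columns; its determinant is 0.
A zero determinant means the columns are linearly dependent.

linearly dependent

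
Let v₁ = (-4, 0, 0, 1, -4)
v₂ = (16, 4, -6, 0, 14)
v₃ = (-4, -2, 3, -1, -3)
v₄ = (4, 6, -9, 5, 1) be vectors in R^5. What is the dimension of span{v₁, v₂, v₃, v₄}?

dim = 2

Row-reduce the 4×5 matrix with these as rows.
Exactly 2 pivots survive; hence the rank is 2.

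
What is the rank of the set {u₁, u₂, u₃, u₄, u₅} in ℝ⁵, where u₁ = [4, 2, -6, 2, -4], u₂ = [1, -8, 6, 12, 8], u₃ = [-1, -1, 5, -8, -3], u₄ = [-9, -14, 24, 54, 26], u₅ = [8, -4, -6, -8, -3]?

Put the 5×5 matrix [u₁|u₂|u₃|u₄|u₅] into echelon form.
The echelon form has 4 nonzero rows, so the rank is 4.

4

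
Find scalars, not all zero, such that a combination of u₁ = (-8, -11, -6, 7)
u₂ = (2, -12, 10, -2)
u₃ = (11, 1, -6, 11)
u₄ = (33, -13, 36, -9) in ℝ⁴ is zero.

2u₁ - 3u₂ - u₃ + u₄ = 0

Solve the homogeneous system with u₁, u₂, u₃, u₄ as columns by row-reducing the coefficient matrix.
One solution (up to scaling) is (2, -3, -1, 1).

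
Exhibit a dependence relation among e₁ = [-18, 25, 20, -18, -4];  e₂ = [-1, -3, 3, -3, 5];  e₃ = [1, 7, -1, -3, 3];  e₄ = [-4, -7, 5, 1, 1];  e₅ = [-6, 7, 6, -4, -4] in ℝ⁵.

Row-reduce the matrix with e₁, e₂, e₃, e₄, e₅ as columns; the null space gives the coefficients.
The free variable yields coefficients (1, -1, -1, 0, -3) (any nonzero multiple also works).

e₁ - e₂ - e₃ - 3e₅ = 0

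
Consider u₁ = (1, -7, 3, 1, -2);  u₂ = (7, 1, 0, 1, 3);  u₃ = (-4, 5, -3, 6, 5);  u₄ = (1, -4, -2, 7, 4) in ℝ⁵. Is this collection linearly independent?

Place the vectors as rows of a 4×5 matrix and reduce to echelon form.
The reduction yields 4 nonzero rows, so the rank is 4.
Since rank = 4 (the number of vectors), the set is linearly independent.

linearly independent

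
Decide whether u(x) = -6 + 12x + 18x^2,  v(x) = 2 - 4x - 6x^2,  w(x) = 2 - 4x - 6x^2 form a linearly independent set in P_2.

linearly dependent

Write each element as a coordinate vector in ℝ³ using {1, x, x^2}.
Place the vectors as rows of a 3×3 matrix and reduce to echelon form.
The reduction yields 1 nonzero row, so the rank is 1.
Since rank 1 < 3, the set is linearly dependent.
Indeed u + 3v = 0.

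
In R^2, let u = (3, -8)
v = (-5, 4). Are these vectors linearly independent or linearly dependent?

Row-reduce the matrix whose columns are u, v.
The reduction yields 2 nonzero rows, so the rank is 2.
Since rank = 2 (the number of vectors), the set is linearly independent.

linearly independent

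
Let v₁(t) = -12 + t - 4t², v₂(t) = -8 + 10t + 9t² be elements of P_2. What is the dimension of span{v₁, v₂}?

Represent each element by its coordinate vector in ℝ³.
Form the matrix with v₁, v₂ as columns and reduce.
Exactly 2 pivots survive; hence the rank is 2.

2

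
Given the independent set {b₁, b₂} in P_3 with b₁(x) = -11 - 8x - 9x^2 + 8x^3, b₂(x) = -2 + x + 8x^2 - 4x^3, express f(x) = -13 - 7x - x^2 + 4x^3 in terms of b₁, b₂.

f = b₁ + b₂

Work in coordinates with respect to the standard basis {1, x, …, x^3}.
Set up the augmented matrix [b₁ | b₂ | f] and row-reduce.
Back-substitution yields (c₁, c₂) = (1, 1).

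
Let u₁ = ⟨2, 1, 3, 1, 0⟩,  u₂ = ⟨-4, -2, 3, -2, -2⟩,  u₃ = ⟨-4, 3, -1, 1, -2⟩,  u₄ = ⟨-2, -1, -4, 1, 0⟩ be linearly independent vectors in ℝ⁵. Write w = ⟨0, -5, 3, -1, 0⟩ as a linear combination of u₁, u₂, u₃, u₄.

w = u₁ + u₂ - u₃ + u₄

Since u₁, u₂, u₃, u₄ are independent, the coefficients expressing w are uniquely determined by a linear system.
Row-reducing the augmented matrix gives the unique coefficients (a₁, …, a₄) = (1, 1, -1, 1).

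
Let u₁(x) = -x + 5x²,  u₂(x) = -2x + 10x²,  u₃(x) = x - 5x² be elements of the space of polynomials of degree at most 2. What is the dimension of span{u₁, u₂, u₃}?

Pass to coordinate vectors with respect to the basis {1, x, x²}.
Apply Gaussian elimination to the matrix whose rows are u₁, u₂, u₃.
Exactly 1 pivot survives; hence the rank is 1.

dim = 1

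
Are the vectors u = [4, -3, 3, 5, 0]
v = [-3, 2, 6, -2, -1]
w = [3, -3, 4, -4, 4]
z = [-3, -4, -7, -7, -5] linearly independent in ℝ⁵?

Row-reduce the matrix whose columns are u, v, w, z.
The reduction yields 4 nonzero rows, so the rank is 4.
Since rank = 4 (the number of vectors), the set is linearly independent.

linearly independent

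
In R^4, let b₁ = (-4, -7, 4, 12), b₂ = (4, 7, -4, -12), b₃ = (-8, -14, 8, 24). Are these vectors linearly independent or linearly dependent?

Row-reduce the matrix whose columns are b₁, b₂, b₃.
The reduction yields 1 nonzero row, so the rank is 1.
Since rank 1 < 3, the set is linearly dependent.
Indeed b₁ + b₂ = 0.

linearly dependent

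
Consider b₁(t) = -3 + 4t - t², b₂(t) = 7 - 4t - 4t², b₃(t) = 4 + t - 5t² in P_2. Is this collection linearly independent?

linearly independent

Write each element as a coordinate vector in ℝ³ using {1, t, t²}.
Place the vectors as rows of a 3×3 matrix and reduce to echelon form.
The reduction yields 3 nonzero rows, so the rank is 3.
Since rank = 3 (the number of vectors), the set is linearly independent.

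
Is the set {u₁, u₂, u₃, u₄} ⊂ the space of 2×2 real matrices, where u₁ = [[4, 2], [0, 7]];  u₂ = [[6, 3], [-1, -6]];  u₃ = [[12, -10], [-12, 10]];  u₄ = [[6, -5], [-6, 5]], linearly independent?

Write each element as a coordinate vector in ℝ⁴ using {E₁₁, E₁₂, E₂₁, E₂₂}.
One vector is a scalar multiple of another, so the set is dependent.

linearly dependent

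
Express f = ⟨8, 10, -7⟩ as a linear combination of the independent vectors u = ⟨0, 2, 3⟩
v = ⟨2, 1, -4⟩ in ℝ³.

Set up the augmented matrix [u | v | f] and row-reduce.
Row-reducing the augmented matrix gives the unique coefficients (c₁, c₂) = (3, 4).

f = 3u + 4v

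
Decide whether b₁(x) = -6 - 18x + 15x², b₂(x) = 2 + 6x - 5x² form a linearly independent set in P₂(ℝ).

Take coordinates with respect to the standard basis {1, x, x²}.
Row-reduce the matrix whose columns are b₁, b₂.
The reduction yields 1 nonzero row, so the rank is 1.
Since rank 1 < 2, the set is linearly dependent.

linearly dependent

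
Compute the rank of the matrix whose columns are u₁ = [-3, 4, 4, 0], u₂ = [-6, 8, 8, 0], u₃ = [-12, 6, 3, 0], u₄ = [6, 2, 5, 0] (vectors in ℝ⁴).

rank 2

Form the matrix with u₁, u₂, u₃, u₄ as columns and reduce.
Exactly 2 pivots survive; hence the rank is 2.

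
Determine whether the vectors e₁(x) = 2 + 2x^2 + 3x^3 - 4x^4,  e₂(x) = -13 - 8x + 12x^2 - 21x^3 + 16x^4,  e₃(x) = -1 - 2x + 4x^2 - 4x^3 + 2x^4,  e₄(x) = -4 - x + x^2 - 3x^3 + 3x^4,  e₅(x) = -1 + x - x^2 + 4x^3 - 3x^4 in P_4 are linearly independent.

linearly dependent

Take coordinates with respect to the standard basis {1, x, …, x^4}.
Form the 5×5 matrix with these as columns; its determinant is 0.
A zero determinant means the columns are linearly dependent.
Indeed e₁ + e₂ - 3e₃ - 2e₄ = 0.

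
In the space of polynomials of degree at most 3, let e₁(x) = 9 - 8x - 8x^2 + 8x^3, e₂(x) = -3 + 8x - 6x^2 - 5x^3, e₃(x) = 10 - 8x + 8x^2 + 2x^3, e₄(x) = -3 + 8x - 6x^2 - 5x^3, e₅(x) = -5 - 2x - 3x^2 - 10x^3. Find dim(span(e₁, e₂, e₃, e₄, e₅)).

dim = 4

Represent each element by its coordinate vector in ℝ⁴.
Row-reduce the 5×4 matrix with these as rows.
Reduction leaves 4 leading entries, giving rank 4.
(With 5 elements in a 4-dimensional space the rank is at most 4.)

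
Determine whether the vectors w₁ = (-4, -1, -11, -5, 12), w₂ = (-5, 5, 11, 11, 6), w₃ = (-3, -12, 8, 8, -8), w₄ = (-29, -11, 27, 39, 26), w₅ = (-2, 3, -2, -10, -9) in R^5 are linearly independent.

linearly dependent

Place the vectors as rows of a 5×5 matrix and reduce to echelon form.
The reduction yields 4 nonzero rows, so the rank is 4.
Since rank 4 < 5, the set is linearly dependent.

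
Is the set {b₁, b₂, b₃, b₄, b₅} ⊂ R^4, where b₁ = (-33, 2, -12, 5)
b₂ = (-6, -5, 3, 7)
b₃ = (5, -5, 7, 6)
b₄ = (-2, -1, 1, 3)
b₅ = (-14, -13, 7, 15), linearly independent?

There are 5 vectors in a 4-dimensional space, so they cannot be linearly independent.

linearly dependent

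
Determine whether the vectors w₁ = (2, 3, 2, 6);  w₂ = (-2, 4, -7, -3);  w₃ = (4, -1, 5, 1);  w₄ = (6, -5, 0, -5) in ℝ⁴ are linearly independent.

The matrix [w₁|w₂|w₃|w₄] has determinant -840.
A nonzero determinant means the columns are linearly independent.

linearly independent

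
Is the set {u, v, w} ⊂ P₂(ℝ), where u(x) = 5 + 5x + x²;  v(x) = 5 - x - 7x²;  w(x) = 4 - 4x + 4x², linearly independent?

linearly independent

Write each element as a coordinate vector in ℝ³ using {1, x, x²}.
Row-reduce the matrix whose columns are u, v, w.
The reduction yields 3 nonzero rows, so the rank is 3.
Since rank = 3 (the number of vectors), the set is linearly independent.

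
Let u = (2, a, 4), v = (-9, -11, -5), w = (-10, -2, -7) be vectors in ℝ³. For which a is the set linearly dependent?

a = -18

The set is linearly dependent precisely when det[u; v; w] = 0.
Cofactor expansion gives det = -13*a - 234.
Solving -13*a - 234 = 0 yields a = -18.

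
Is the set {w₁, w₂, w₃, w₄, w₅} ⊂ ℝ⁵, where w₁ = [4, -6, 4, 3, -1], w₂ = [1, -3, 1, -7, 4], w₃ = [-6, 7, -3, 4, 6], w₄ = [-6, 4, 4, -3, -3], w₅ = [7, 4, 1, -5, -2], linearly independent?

linearly independent

Form the 5×5 matrix with these as columns; its determinant is 37198.
A nonzero determinant means the columns are linearly independent.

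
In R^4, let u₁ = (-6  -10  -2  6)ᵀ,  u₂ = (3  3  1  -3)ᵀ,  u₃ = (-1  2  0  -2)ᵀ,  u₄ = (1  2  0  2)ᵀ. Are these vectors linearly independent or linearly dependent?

The matrix [u₁|u₂|u₃|u₄] has determinant 0.
A zero determinant means the columns are linearly dependent.

linearly dependent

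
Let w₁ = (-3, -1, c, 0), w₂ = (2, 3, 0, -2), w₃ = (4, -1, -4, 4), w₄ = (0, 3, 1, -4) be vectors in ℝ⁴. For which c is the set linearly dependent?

Dependence holds iff the 4×4 matrix [w₁ w₂ w₃ w₄] is singular.
Cofactor expansion gives det = 8*c - 26.
This vanishes exactly when c = 13/4.

c = 13/4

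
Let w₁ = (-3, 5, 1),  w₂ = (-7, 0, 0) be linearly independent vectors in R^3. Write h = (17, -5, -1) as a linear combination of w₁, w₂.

h = -w₁ - 2w₂

Solve the system with w₁, w₂ as columns and h as the right-hand side.
The system has the unique solution (α₁, α₂) = (-1, -2).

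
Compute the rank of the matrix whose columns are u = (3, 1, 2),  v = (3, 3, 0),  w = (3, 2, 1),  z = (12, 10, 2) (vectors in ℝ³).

2

Row-reduce the 4×3 matrix with these as rows.
The echelon form has 2 nonzero rows, so the rank is 2.
(With 4 elements in a 3-dimensional space the rank is at most 3.)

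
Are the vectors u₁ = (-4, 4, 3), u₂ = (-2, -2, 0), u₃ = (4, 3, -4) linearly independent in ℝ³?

The matrix [u₁|u₂|u₃] has determinant -58.
A nonzero determinant means the columns are linearly independent.

linearly independent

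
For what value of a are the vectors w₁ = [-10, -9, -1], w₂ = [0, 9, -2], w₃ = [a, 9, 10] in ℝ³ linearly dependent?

a = 40

The set is linearly dependent precisely when det[w₁; w₂; w₃] = 0.
Cofactor expansion gives det = 27*a - 1080.
This vanishes exactly when a = 40.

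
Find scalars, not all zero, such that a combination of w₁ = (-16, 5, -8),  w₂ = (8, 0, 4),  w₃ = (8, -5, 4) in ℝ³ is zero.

Write the vectors as columns of a matrix and find a nonzero vector in its null space.
One solution (up to scaling) is (1, 1, 1).

w₁ + w₂ + w₃ = 0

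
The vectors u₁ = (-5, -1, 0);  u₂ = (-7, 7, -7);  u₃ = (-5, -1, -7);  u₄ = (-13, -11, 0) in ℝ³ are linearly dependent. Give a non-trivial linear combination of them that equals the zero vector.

Write the vectors as columns of a matrix and find a nonzero vector in its null space.
A generator of the null space is (3, -1, 1, -1).

3u₁ - u₂ + u₃ - u₄ = 0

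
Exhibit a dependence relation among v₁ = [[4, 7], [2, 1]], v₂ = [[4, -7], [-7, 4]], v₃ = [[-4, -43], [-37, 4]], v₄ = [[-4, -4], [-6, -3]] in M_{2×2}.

2v₁ - 3v₂ + v₃ - 2v₄ = 0

Pass to coordinate vectors relative to the basis {E₁₁, E₁₂, E₂₁, E₂₂}.
Row-reduce the matrix with v₁, v₂, v₃, v₄ as columns; the null space gives the coefficients.
One solution (up to scaling) is (2, -3, 1, -2).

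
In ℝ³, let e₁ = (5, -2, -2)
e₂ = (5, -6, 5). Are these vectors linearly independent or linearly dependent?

Row-reduce the matrix whose columns are e₁, e₂.
The reduction yields 2 nonzero rows, so the rank is 2.
Since rank = 2 (the number of vectors), the set is linearly independent.

linearly independent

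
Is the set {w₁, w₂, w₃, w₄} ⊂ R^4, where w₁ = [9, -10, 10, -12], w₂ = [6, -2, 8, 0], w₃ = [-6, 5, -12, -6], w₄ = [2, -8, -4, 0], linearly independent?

linearly independent

Form the 4×4 matrix with these as columns; its determinant is -4704.
A nonzero determinant means the columns are linearly independent.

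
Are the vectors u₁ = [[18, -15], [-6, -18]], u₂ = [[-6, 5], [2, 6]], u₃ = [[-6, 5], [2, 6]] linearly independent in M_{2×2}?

Take coordinates with respect to the standard basis {E₁₁, E₁₂, E₂₁, E₂₂}.
Row-reduce the matrix whose columns are u₁, u₂, u₃.
The reduction yields 1 nonzero row, so the rank is 1.
Since rank 1 < 3, the set is linearly dependent.

linearly dependent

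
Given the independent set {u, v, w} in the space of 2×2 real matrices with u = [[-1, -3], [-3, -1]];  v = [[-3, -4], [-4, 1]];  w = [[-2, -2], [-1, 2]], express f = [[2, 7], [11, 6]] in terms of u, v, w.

Identify each element with its coordinate vector in ℝ⁴ via {E₁₁, E₁₂, E₂₁, E₂₂}.
Solve the system with u, v, w as columns and f as the right-hand side.
The system has the unique solution (α₁, α₂, α₃) = (-1, -3, 4).

f = -u - 3v + 4w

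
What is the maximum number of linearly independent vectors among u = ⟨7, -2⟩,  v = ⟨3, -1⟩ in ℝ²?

2

Put the 2×2 matrix [u|v] into echelon form.
Exactly 2 pivots survive; hence the rank is 2.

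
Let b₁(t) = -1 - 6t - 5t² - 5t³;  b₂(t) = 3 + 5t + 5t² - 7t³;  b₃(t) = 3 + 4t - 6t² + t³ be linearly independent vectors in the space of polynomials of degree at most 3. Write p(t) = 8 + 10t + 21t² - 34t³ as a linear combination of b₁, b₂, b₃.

Work in coordinates with respect to the standard basis {1, t, …, t³}.
Solve the system with b₁, b₂, b₃ as columns and p as the right-hand side.
Back-substitution yields (a₁, a₂, a₃) = (1, 4, -1).

p = b₁ + 4b₂ - b₃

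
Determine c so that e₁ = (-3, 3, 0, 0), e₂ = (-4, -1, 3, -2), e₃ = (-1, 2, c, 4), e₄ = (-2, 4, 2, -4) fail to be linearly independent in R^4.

c = -3

Place the vectors as rows of a 4×4 matrix; dependence ⇔ determinant zero.
Cofactor expansion gives det = -72*c - 216.
Solving -72*c - 216 = 0 yields c = -3.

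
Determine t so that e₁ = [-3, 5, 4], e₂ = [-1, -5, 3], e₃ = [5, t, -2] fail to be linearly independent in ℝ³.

The vectors are dependent exactly when the determinant of the matrix with rows e₁, e₂, e₃ vanishes.
Expanding, det = 5*t + 135.
This vanishes exactly when t = -27.

t = -27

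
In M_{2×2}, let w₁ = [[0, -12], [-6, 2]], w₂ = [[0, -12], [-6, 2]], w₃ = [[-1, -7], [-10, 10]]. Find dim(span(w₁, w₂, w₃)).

Pass to coordinate vectors with respect to the basis {E₁₁, E₁₂, E₂₁, E₂₂}.
Form the matrix with w₁, w₂, w₃ as columns and reduce.
The echelon form has 2 nonzero rows, so the rank is 2.

2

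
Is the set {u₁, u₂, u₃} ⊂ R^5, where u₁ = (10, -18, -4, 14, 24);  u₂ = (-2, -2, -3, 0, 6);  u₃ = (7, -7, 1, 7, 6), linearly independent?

Row-reduce the matrix whose columns are u₁, u₂, u₃.
The reduction yields 2 nonzero rows, so the rank is 2.
Since rank 2 < 3, the set is linearly dependent.
Indeed u₁ - 2u₂ - 2u₃ = 0.

linearly dependent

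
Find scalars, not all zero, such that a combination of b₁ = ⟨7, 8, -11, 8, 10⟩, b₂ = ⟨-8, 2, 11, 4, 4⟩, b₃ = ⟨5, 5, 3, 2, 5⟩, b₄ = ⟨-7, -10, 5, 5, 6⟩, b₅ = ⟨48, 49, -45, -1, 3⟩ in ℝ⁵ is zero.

2b₁ - b₂ + b₃ - 3b₄ - b₅ = 0

Solve the homogeneous system with b₁, b₂, b₃, b₄, b₅ as columns by row-reducing the coefficient matrix.
A generator of the null space is (2, -1, 1, -3, -1).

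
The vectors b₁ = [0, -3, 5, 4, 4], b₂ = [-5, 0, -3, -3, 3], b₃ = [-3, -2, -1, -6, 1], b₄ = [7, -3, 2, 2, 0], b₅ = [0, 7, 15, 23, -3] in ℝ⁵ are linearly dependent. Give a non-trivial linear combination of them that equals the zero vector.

Solve the homogeneous system with b₁, b₂, b₃, b₄, b₅ as columns by row-reducing the coefficient matrix.
The free variable yields coefficients (2, -3, -2, -3, -1) (any nonzero multiple also works).

2b₁ - 3b₂ - 2b₃ - 3b₄ - b₅ = 0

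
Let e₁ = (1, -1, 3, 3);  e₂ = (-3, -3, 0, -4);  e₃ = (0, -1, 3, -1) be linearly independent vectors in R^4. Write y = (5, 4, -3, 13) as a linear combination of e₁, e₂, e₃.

y = 2e₁ - e₂ - 3e₃

Write y = c₁e₁ + … + c₃e₃ and equate components.
The system has the unique solution (c₁, c₂, c₃) = (2, -1, -3).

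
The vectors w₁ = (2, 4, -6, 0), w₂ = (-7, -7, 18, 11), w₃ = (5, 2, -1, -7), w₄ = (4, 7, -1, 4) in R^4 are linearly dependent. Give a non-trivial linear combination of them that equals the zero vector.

3w₁ + w₂ + w₃ - w₄ = 0

Set up α₁w₁ + … + α₄w₄ = 0 and solve the homogeneous system.
A generator of the null space is (3, 1, 1, -1).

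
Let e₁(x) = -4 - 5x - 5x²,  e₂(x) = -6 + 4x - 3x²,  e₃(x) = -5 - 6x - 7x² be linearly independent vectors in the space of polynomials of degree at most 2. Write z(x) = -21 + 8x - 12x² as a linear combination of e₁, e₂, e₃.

z = 2e₁ + 3e₂ - e₃

Take coordinate vectors relative to {1, x, x²}.
Solve the system with e₁, e₂, e₃ as columns and z as the right-hand side.
Row-reducing the augmented matrix gives the unique coefficients (α₁, α₂, α₃) = (2, 3, -1).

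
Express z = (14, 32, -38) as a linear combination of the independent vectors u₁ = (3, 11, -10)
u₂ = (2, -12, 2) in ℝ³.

Since u₁, u₂ are independent, the coefficients expressing z are uniquely determined by a linear system.
Row-reducing the augmented matrix gives the unique coefficients (α₁, α₂) = (4, 1).

z = 4u₁ + u₂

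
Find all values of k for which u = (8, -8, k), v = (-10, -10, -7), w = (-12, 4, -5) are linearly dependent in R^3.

k = 11/5

The set is linearly dependent precisely when det[u; v; w] = 0.
The determinant works out to 352 - 160*k.
Solving 352 - 160*k = 0 yields k = 11/5.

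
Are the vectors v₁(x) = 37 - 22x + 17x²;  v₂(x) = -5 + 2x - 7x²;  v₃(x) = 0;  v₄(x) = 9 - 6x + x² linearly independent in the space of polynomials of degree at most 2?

Write each element as a coordinate vector in ℝ³ using {1, x, x²}.
There are 4 vectors in a 3-dimensional space, so they cannot be linearly independent.

linearly dependent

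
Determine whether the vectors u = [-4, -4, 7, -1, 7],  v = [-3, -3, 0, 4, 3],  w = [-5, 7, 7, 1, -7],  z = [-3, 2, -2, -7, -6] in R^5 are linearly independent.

linearly independent

Row-reduce the matrix whose columns are u, v, w, z.
The reduction yields 4 nonzero rows, so the rank is 4.
Since rank = 4 (the number of vectors), the set is linearly independent.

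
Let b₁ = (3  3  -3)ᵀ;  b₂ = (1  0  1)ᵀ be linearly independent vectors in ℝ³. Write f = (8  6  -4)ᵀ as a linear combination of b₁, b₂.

f = 2b₁ + 2b₂

Solve the system with b₁, b₂ as columns and f as the right-hand side.
The system has the unique solution (a₁, a₂) = (2, 2).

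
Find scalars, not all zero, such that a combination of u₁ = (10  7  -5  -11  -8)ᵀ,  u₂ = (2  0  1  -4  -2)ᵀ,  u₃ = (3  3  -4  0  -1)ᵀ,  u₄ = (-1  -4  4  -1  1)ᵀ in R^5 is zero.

Write the vectors as columns of a matrix and find a nonzero vector in its null space.
The free variable yields coefficients (1, -3, -1, 1) (any nonzero multiple also works).

u₁ - 3u₂ - u₃ + u₄ = 0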